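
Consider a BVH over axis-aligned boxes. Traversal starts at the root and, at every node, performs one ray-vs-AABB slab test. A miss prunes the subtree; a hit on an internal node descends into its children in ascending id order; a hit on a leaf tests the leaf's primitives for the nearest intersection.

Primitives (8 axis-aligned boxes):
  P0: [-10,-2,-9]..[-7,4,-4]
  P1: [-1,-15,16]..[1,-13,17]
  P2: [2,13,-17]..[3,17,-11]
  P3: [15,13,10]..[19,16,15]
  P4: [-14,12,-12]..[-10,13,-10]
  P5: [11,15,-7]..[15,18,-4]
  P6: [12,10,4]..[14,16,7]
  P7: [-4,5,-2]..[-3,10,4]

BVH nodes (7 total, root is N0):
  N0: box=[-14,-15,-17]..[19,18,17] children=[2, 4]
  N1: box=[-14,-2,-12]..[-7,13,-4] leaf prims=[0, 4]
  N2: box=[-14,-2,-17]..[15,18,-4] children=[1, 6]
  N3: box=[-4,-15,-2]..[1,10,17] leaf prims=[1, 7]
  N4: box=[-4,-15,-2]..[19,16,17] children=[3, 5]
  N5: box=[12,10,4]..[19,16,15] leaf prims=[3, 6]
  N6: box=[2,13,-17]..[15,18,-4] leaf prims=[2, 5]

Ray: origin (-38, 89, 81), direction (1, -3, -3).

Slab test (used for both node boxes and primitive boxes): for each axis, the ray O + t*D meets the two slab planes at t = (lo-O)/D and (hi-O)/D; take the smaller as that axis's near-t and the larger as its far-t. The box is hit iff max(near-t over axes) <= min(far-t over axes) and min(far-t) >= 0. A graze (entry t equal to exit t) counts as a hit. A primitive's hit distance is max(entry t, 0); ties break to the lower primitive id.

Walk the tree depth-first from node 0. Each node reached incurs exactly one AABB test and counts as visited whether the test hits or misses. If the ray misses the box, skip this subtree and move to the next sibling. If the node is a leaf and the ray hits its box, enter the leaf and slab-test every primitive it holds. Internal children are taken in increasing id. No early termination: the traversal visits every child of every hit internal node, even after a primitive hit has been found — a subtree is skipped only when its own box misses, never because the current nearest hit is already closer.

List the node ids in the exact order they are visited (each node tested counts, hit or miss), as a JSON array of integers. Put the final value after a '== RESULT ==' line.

Trace the traversal:
N0 x:[24,57] y:[71/3,104/3] z:[64/3,98/3] -> hit [24,98/3], descend [2, 4]
  N2 x:[24,53] y:[71/3,91/3] z:[85/3,98/3] -> hit [85/3,91/3], descend [1, 6]
    N1 x:[24,31] y:[76/3,91/3] z:[85/3,31] -> hit [85/3,91/3] leaf, test {P0@t=85/3, P4(miss)}
    N6 x:[40,53] y:[71/3,76/3] z:[85/3,98/3] -> miss, prune
  N4 x:[34,57] y:[73/3,104/3] z:[64/3,83/3] -> miss, prune

Visited [0, 2, 1, 6, 4]. Tests: 5 box, 1 leaf. Nearest: P0.

== RESULT ==
[0, 2, 1, 6, 4]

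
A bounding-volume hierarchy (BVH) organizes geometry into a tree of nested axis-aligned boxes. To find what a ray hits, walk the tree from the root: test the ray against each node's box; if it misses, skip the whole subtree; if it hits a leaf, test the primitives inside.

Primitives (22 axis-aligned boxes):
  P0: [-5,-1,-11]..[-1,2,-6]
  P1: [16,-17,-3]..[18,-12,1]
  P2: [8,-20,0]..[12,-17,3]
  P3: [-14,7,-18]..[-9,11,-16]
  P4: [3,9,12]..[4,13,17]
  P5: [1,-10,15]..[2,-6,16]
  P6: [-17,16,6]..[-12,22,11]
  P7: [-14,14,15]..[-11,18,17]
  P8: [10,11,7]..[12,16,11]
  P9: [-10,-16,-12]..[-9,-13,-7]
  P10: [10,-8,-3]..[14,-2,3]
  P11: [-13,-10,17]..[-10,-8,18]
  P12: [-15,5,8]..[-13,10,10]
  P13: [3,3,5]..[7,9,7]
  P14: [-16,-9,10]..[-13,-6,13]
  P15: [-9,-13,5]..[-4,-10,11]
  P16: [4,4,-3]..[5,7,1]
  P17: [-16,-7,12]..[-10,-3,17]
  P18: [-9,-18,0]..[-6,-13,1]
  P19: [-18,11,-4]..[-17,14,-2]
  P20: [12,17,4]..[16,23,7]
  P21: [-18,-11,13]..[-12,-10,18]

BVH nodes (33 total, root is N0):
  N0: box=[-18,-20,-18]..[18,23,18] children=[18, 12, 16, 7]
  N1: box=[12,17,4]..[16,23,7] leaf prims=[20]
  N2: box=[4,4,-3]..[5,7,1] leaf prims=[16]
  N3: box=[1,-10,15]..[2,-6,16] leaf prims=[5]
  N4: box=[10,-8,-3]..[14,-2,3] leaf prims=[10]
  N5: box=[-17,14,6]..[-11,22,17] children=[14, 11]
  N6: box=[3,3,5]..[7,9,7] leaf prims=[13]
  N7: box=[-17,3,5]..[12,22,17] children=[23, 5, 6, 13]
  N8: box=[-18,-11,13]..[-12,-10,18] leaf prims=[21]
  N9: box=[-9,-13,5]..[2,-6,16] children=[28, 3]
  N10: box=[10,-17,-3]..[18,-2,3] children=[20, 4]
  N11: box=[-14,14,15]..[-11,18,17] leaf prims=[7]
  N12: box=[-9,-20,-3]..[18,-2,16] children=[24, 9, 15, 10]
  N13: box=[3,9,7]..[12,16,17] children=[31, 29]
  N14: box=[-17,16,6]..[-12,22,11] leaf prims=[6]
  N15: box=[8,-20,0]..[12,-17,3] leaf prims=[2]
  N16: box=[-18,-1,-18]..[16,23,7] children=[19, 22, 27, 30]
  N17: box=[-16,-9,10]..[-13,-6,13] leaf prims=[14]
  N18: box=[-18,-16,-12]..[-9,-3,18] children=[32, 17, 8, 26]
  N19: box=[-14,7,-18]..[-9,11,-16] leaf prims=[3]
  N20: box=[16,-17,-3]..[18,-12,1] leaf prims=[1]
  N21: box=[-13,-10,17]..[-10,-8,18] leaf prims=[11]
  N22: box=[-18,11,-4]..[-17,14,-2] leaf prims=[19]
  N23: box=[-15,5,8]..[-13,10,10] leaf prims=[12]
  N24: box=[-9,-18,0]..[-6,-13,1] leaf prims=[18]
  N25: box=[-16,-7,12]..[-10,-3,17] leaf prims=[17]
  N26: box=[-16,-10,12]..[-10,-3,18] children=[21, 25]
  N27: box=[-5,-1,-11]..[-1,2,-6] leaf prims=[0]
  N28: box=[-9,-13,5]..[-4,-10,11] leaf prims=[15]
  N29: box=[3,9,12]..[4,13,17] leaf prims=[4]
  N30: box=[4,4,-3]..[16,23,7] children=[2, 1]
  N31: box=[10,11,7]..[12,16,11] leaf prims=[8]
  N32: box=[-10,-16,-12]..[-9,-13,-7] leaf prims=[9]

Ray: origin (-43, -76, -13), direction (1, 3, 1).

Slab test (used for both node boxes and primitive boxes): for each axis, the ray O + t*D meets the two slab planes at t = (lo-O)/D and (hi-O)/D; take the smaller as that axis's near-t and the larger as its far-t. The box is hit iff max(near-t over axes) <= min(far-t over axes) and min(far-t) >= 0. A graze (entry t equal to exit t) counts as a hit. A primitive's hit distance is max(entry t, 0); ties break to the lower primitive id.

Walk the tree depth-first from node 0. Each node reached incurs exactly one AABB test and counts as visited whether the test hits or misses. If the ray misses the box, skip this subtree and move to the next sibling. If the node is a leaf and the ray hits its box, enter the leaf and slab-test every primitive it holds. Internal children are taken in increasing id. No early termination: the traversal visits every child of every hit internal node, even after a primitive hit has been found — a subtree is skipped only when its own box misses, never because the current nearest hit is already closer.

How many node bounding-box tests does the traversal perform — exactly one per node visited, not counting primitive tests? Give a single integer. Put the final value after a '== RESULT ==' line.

Traverse from the root:
N0 x:[25,61] y:[56/3,33] z:[-5,31] -> hit [25,31], descend [7, 12, 16, 18]
  N7 x:[26,55] y:[79/3,98/3] z:[18,30] -> hit [79/3,30], descend [5, 6, 13, 23]
    N5 x:[26,32] y:[30,98/3] z:[19,30] -> hit [30,30], descend [11, 14]
      N11 x:[29,32] y:[30,94/3] z:[28,30] -> hit [30,30] leaf, test {P7@t=30}
      N14 x:[26,31] y:[92/3,98/3] z:[19,24] -> miss, prune
    N6 x:[46,50] y:[79/3,85/3] z:[18,20] -> miss, prune
    N13 x:[46,55] y:[85/3,92/3] z:[20,30] -> miss, prune
    N23 x:[28,30] y:[27,86/3] z:[21,23] -> miss, prune
  N12 x:[34,61] y:[56/3,74/3] z:[10,29] -> miss, prune
  N16 x:[25,59] y:[25,33] z:[-5,20] -> miss, prune
  N18 x:[25,34] y:[20,73/3] z:[1,31] -> miss, prune

11 AABB tests over nodes [0, 7, 5, 11, 14, 6, 13, 23, 12, 16, 18]; 1 leaf entered; closest P7.

== RESULT ==
11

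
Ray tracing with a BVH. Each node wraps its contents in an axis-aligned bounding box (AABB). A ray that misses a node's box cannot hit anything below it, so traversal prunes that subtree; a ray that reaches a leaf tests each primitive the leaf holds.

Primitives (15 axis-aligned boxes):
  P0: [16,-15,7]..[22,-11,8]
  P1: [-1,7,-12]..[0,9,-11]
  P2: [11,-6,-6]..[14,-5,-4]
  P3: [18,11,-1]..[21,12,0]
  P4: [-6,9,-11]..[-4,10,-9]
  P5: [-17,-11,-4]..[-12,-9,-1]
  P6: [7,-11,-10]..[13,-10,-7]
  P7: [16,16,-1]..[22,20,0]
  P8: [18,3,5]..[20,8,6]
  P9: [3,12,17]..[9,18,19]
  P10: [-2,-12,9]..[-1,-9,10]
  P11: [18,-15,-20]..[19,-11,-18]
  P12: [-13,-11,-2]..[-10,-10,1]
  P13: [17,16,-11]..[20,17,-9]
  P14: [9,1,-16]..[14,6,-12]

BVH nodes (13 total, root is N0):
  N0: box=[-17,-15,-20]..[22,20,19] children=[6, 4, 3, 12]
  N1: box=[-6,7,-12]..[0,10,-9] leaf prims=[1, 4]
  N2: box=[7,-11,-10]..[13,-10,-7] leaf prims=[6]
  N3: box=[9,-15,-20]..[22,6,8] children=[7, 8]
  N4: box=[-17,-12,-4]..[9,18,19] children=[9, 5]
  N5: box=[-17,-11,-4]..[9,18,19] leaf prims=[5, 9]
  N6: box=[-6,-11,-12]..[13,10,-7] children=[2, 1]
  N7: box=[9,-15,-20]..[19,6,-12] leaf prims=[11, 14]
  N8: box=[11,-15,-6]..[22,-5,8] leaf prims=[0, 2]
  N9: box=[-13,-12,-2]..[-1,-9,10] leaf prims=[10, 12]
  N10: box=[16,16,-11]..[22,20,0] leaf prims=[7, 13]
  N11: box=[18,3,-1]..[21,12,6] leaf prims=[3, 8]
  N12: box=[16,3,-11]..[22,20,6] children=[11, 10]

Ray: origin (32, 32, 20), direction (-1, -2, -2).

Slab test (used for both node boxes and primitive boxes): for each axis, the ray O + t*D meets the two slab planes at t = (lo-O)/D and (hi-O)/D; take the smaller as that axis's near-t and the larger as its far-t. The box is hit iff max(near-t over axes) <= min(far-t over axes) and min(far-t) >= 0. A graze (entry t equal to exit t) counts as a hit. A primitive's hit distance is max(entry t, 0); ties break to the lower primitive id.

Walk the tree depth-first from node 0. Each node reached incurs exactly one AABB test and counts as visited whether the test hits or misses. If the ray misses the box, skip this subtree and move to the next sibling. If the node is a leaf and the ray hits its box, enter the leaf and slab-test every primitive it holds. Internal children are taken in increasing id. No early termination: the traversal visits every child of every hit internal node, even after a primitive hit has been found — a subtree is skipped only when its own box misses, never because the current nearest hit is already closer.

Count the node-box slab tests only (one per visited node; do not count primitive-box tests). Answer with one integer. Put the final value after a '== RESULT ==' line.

Traverse from the root:
N0 x:[10,49] y:[6,47/2] z:[1/2,20] -> hit [10,20], descend [3, 4, 6, 12]
  N3 x:[10,23] y:[13,47/2] z:[6,20] -> hit [13,20], descend [7, 8]
    N7 x:[13,23] y:[13,47/2] z:[16,20] -> hit [16,20] leaf, test {P11(miss), P14(miss)}
    N8 x:[10,21] y:[37/2,47/2] z:[6,13] -> miss, prune
  N4 x:[23,49] y:[7,22] z:[1/2,12] -> miss, prune
  N6 x:[19,38] y:[11,43/2] z:[27/2,16] -> miss, prune
  N12 x:[10,16] y:[6,29/2] z:[7,31/2] -> hit [10,29/2], descend [10, 11]
    N10 x:[10,16] y:[6,8] z:[10,31/2] -> miss, prune
    N11 x:[11,14] y:[10,29/2] z:[7,21/2] -> miss, prune

Visited [0, 3, 7, 8, 4, 6, 12, 10, 11]. Tests: 9 box, 1 leaf. Nearest: miss.

== RESULT ==
9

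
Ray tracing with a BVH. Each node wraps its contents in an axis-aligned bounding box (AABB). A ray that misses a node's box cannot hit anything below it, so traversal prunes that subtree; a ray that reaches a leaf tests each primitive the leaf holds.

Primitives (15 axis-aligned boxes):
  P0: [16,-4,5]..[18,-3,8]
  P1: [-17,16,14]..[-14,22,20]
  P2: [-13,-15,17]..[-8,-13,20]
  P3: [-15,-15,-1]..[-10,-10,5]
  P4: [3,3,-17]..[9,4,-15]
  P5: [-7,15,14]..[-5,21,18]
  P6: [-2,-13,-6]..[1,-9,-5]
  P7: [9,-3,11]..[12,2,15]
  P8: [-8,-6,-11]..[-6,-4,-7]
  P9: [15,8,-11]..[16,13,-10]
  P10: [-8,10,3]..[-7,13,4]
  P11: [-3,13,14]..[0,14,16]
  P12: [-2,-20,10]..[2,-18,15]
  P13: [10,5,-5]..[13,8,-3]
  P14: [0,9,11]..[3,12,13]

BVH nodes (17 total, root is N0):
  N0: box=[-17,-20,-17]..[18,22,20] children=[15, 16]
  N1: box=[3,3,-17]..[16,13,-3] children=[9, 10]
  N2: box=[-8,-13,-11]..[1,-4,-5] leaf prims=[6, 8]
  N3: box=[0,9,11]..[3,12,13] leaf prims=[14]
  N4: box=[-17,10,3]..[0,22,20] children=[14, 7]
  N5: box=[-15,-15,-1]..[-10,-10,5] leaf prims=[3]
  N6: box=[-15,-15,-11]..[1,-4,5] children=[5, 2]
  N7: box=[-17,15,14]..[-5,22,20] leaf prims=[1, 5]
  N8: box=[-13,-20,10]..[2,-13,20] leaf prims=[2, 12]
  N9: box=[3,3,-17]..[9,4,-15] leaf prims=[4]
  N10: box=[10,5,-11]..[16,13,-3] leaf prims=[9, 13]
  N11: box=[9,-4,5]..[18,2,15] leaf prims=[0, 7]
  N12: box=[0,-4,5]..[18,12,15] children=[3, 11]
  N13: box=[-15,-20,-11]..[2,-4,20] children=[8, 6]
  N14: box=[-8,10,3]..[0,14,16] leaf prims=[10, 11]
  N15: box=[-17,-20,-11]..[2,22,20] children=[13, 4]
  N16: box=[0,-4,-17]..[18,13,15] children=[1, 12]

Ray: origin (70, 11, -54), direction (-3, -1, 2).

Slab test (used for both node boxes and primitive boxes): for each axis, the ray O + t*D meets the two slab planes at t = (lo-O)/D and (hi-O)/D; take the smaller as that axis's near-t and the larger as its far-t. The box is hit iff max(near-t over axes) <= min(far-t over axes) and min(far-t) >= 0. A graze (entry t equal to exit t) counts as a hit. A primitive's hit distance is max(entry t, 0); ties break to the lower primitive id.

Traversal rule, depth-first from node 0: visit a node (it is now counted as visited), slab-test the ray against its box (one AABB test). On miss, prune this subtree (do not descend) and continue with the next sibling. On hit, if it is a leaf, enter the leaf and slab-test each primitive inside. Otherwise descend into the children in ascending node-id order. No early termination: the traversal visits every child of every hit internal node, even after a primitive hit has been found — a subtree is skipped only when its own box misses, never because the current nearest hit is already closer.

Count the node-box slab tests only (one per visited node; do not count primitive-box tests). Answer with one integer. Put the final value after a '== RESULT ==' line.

Traverse from the root:
N0 x:[52/3,29] y:[-11,31] z:[37/2,37] -> hit [37/2,29], descend [15, 16]
  N15 x:[68/3,29] y:[-11,31] z:[43/2,37] -> hit [68/3,29], descend [4, 13]
    N4 x:[70/3,29] y:[-11,1] z:[57/2,37] -> miss, prune
    N13 x:[68/3,85/3] y:[15,31] z:[43/2,37] -> hit [68/3,85/3], descend [6, 8]
      N6 x:[23,85/3] y:[15,26] z:[43/2,59/2] -> hit [23,26], descend [2, 5]
        N2 x:[23,26] y:[15,24] z:[43/2,49/2] -> hit [23,24] leaf, test {P6@t=24, P8(miss)}
        N5 x:[80/3,85/3] y:[21,26] z:[53/2,59/2] -> miss, prune
      N8 x:[68/3,83/3] y:[24,31] z:[32,37] -> miss, prune
  N16 x:[52/3,70/3] y:[-2,15] z:[37/2,69/2] -> miss, prune

Summary -> nodes [0, 15, 4, 13, 6, 2, 5, 8, 16]; box-tests=9; leaf-entries=1; first=P6

== RESULT ==
9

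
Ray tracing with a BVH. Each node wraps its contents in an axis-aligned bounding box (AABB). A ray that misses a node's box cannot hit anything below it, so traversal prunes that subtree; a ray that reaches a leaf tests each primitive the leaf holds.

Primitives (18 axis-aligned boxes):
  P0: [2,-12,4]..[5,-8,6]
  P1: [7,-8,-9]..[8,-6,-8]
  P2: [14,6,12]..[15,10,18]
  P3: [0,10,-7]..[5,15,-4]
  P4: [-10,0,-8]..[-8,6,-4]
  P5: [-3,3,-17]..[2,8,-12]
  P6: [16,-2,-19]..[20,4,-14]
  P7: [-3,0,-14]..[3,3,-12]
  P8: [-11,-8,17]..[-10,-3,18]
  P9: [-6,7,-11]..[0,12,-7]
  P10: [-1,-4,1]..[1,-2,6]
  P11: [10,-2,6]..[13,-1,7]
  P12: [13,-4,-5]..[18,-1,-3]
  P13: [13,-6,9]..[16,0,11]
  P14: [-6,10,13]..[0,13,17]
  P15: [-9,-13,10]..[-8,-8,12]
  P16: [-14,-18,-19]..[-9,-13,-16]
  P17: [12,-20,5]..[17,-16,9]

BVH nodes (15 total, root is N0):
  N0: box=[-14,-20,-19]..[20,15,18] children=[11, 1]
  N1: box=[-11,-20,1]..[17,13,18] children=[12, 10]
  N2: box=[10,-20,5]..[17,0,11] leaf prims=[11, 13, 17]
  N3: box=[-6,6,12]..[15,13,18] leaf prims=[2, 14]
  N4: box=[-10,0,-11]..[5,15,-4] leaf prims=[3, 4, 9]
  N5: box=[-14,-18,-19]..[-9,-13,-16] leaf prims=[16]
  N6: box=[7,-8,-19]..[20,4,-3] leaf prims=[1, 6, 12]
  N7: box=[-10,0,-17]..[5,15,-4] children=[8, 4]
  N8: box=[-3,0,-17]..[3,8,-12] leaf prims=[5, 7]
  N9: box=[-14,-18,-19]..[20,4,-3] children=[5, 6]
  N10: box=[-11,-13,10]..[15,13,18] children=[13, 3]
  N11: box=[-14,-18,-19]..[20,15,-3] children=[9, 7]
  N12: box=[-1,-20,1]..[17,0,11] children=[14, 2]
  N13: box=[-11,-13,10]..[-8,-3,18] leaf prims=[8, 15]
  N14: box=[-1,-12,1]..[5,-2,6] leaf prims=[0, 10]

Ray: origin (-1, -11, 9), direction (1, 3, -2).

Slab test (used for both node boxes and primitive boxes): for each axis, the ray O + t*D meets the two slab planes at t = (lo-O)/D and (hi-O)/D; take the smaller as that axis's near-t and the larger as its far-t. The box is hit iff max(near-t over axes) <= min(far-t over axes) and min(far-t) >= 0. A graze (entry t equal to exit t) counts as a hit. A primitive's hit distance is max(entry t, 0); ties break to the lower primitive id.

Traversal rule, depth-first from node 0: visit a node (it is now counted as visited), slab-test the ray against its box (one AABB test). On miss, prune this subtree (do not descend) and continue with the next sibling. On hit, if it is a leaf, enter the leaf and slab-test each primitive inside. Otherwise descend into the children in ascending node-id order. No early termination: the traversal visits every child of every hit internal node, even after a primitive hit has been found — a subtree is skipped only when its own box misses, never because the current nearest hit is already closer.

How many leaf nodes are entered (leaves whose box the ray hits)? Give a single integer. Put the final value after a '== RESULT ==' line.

Traverse from the root:
N0 x:[-13,21] y:[-3,26/3] z:[-9/2,14] -> hit [-3,26/3], descend [1, 11]
  N1 x:[-10,18] y:[-3,8] z:[-9/2,4] -> hit [-3,4], descend [10, 12]
    N10 x:[-10,16] y:[-2/3,8] z:[-9/2,-1/2] -> miss, prune
    N12 x:[0,18] y:[-3,11/3] z:[-1,4] -> hit [0,11/3], descend [2, 14]
      N2 x:[11,18] y:[-3,11/3] z:[-1,2] -> miss, prune
      N14 x:[0,6] y:[-1/3,3] z:[3/2,4] -> hit [3/2,3] leaf, test {P0(miss), P10(miss)}
  N11 x:[-13,21] y:[-7/3,26/3] z:[6,14] -> hit [6,26/3], descend [7, 9]
    N7 x:[-9,6] y:[11/3,26/3] z:[13/2,13] -> miss, prune
    N9 x:[-13,21] y:[-7/3,5] z:[6,14] -> miss, prune

Visited [0, 1, 10, 12, 2, 14, 11, 7, 9]. Tests: 9 box, 1 leaf. Nearest: miss.

== RESULT ==
1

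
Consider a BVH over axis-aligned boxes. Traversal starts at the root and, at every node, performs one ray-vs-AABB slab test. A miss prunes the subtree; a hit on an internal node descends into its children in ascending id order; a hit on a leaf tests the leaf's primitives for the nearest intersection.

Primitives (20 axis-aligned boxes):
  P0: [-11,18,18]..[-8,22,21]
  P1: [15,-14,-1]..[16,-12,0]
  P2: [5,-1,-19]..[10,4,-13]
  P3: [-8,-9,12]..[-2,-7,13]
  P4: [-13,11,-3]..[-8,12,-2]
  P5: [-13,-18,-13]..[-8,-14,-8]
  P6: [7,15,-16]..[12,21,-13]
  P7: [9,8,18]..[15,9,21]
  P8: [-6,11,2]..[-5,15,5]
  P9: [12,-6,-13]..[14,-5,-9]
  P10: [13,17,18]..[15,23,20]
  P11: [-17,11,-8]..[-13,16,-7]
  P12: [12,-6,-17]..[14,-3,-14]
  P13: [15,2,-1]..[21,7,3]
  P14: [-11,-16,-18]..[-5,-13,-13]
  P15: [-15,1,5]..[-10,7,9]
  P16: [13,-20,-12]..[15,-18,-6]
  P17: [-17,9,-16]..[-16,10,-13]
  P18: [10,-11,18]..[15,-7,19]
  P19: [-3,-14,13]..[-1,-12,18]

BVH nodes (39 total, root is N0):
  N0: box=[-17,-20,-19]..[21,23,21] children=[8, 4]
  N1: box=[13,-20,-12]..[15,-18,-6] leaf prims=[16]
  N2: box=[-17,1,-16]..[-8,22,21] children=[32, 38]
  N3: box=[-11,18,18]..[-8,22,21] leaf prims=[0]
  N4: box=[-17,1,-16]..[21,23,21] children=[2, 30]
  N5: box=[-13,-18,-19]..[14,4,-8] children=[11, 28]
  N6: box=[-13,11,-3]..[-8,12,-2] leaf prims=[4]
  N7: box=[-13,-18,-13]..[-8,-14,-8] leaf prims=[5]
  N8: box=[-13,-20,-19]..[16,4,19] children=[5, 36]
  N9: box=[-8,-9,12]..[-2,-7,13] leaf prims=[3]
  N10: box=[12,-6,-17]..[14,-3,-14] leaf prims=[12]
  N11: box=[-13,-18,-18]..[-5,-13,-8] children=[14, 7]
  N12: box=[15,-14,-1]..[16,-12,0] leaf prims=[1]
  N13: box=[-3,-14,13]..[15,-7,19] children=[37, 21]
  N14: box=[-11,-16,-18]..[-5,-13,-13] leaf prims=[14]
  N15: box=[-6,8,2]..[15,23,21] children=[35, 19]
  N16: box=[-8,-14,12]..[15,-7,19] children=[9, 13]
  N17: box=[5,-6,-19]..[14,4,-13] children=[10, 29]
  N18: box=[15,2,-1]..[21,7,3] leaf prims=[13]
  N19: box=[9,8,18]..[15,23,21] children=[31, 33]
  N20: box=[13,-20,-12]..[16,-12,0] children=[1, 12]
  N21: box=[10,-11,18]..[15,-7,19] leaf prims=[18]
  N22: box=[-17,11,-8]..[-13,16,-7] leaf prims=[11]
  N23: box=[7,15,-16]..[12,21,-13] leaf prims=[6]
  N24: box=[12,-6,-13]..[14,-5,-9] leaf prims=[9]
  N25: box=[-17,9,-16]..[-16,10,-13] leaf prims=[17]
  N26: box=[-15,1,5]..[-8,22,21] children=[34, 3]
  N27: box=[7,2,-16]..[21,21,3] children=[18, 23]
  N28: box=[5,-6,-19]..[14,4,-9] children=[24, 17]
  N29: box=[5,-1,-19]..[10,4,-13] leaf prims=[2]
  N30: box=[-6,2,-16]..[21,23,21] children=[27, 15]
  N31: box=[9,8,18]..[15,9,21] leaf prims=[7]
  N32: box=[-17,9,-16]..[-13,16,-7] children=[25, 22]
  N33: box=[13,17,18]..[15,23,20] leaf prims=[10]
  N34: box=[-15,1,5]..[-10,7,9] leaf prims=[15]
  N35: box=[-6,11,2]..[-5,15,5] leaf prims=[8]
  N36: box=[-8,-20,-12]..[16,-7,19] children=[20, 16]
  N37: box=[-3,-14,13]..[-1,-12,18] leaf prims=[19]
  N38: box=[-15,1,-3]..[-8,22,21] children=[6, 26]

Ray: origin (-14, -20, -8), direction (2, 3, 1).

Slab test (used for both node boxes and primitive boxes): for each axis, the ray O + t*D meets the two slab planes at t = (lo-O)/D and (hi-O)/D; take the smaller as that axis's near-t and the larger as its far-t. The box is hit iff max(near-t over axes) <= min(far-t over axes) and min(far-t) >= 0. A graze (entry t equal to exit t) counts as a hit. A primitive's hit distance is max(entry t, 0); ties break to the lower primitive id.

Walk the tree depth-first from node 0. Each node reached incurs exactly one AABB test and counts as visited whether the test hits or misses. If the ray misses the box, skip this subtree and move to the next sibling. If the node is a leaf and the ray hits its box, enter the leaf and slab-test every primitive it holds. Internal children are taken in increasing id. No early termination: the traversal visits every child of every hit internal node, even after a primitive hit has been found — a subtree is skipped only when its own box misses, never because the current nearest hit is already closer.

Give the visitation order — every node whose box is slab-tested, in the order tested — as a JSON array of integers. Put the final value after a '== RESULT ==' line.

Traverse from the root:
N0 x:[-3/2,35/2] y:[0,43/3] z:[-11,29] -> hit [0,43/3], descend [4, 8]
  N4 x:[-3/2,35/2] y:[7,43/3] z:[-8,29] -> hit [7,43/3], descend [2, 30]
    N2 x:[-3/2,3] y:[7,14] z:[-8,29] -> miss, prune
    N30 x:[4,35/2] y:[22/3,43/3] z:[-8,29] -> hit [22/3,43/3], descend [15, 27]
      N15 x:[4,29/2] y:[28/3,43/3] z:[10,29] -> hit [10,43/3], descend [19, 35]
        N19 x:[23/2,29/2] y:[28/3,43/3] z:[26,29] -> miss, prune
        N35 x:[4,9/2] y:[31/3,35/3] z:[10,13] -> miss, prune
      N27 x:[21/2,35/2] y:[22/3,41/3] z:[-8,11] -> hit [21/2,11], descend [18, 23]
        N18 x:[29/2,35/2] y:[22/3,9] z:[7,11] -> miss, prune
        N23 x:[21/2,13] y:[35/3,41/3] z:[-8,-5] -> miss, prune
  N8 x:[1/2,15] y:[0,8] z:[-11,27] -> hit [1/2,8], descend [5, 36]
    N5 x:[1/2,14] y:[2/3,8] z:[-11,0] -> miss, prune
    N36 x:[3,15] y:[0,13/3] z:[-4,27] -> hit [3,13/3], descend [16, 20]
      N16 x:[3,29/2] y:[2,13/3] z:[20,27] -> miss, prune
      N20 x:[27/2,15] y:[0,8/3] z:[-4,8] -> miss, prune

order=[0, 4, 2, 30, 15, 19, 35, 27, 18, 23, 8, 5, 36, 16, 20]  |boxes|=15  |leaves|=0  hit=miss

== RESULT ==
[0, 4, 2, 30, 15, 19, 35, 27, 18, 23, 8, 5, 36, 16, 20]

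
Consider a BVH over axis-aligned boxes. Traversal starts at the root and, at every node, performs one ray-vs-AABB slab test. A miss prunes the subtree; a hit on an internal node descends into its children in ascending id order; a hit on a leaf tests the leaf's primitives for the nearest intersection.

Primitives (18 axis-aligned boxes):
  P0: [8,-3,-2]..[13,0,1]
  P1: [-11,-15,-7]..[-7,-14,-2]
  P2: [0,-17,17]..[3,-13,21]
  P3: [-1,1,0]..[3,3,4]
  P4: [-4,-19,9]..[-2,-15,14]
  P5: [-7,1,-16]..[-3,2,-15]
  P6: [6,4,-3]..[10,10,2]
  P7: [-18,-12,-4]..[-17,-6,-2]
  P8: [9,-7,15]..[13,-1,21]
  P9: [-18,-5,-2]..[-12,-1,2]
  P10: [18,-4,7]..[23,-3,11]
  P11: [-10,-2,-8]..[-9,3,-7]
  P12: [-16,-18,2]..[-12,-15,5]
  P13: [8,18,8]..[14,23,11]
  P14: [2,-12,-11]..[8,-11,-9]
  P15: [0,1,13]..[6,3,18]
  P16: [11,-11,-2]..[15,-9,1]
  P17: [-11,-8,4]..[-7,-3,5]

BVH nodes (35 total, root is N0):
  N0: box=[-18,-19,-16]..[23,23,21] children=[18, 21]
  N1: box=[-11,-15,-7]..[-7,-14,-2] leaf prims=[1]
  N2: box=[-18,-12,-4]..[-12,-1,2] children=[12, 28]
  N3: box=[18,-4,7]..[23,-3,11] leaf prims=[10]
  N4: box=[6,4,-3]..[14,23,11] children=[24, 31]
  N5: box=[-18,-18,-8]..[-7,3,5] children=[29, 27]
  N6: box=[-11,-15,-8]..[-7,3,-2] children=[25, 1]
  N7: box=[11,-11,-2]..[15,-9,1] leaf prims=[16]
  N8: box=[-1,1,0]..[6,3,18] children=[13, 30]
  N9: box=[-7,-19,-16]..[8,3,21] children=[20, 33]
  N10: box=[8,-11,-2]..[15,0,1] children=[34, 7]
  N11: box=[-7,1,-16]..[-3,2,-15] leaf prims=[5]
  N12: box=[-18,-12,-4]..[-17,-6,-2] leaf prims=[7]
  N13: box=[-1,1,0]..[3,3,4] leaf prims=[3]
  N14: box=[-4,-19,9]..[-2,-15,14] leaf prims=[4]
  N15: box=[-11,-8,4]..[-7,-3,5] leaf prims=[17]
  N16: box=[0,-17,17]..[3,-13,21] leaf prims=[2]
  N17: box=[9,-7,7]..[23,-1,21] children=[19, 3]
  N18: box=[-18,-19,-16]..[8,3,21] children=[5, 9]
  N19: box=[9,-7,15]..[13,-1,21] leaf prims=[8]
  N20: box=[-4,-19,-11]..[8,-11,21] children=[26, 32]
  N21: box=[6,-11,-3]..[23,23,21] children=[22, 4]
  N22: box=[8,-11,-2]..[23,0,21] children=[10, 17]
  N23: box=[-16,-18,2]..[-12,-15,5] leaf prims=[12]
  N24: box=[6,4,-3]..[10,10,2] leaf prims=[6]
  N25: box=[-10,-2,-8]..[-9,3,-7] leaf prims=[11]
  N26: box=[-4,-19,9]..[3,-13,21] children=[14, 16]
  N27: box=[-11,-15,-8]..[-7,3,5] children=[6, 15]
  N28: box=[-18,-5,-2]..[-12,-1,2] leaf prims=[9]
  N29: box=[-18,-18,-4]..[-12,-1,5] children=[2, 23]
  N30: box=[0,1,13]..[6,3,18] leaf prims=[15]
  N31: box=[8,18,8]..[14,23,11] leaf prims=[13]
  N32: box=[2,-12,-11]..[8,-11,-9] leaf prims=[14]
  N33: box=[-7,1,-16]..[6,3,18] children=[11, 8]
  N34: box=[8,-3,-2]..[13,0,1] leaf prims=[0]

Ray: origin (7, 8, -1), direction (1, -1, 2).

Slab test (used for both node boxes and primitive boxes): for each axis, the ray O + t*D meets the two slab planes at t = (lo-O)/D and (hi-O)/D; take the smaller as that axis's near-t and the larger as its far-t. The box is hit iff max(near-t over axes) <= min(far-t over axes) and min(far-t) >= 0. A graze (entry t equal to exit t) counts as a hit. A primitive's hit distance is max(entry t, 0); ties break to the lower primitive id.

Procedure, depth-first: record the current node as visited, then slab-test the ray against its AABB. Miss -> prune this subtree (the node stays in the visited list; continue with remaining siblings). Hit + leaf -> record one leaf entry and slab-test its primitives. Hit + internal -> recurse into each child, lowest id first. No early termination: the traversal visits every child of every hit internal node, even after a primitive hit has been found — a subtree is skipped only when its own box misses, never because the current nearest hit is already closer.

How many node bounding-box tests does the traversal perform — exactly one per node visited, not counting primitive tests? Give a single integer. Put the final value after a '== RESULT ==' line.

Traverse from the root:
N0 x:[-25,16] y:[-15,27] z:[-15/2,11] -> hit [-15/2,11], descend [18, 21]
  N18 x:[-25,1] y:[5,27] z:[-15/2,11] -> miss, prune
  N21 x:[-1,16] y:[-15,19] z:[-1,11] -> hit [-1,11], descend [4, 22]
    N4 x:[-1,7] y:[-15,4] z:[-1,6] -> hit [-1,4], descend [24, 31]
      N24 x:[-1,3] y:[-2,4] z:[-1,3/2] -> hit [-1,3/2] leaf, test {P6@t=0}
      N31 x:[1,7] y:[-15,-10] z:[9/2,6] -> miss, prune
    N22 x:[1,16] y:[8,19] z:[-1/2,11] -> hit [8,11], descend [10, 17]
      N10 x:[1,8] y:[8,19] z:[-1/2,1] -> miss, prune
      N17 x:[2,16] y:[9,15] z:[4,11] -> hit [9,11], descend [3, 19]
        N3 x:[11,16] y:[11,12] z:[4,6] -> miss, prune
        N19 x:[2,6] y:[9,15] z:[8,11] -> miss, prune

Summary -> nodes [0, 18, 21, 4, 24, 31, 22, 10, 17, 3, 19]; box-tests=11; leaf-entries=1; first=P6

== RESULT ==
11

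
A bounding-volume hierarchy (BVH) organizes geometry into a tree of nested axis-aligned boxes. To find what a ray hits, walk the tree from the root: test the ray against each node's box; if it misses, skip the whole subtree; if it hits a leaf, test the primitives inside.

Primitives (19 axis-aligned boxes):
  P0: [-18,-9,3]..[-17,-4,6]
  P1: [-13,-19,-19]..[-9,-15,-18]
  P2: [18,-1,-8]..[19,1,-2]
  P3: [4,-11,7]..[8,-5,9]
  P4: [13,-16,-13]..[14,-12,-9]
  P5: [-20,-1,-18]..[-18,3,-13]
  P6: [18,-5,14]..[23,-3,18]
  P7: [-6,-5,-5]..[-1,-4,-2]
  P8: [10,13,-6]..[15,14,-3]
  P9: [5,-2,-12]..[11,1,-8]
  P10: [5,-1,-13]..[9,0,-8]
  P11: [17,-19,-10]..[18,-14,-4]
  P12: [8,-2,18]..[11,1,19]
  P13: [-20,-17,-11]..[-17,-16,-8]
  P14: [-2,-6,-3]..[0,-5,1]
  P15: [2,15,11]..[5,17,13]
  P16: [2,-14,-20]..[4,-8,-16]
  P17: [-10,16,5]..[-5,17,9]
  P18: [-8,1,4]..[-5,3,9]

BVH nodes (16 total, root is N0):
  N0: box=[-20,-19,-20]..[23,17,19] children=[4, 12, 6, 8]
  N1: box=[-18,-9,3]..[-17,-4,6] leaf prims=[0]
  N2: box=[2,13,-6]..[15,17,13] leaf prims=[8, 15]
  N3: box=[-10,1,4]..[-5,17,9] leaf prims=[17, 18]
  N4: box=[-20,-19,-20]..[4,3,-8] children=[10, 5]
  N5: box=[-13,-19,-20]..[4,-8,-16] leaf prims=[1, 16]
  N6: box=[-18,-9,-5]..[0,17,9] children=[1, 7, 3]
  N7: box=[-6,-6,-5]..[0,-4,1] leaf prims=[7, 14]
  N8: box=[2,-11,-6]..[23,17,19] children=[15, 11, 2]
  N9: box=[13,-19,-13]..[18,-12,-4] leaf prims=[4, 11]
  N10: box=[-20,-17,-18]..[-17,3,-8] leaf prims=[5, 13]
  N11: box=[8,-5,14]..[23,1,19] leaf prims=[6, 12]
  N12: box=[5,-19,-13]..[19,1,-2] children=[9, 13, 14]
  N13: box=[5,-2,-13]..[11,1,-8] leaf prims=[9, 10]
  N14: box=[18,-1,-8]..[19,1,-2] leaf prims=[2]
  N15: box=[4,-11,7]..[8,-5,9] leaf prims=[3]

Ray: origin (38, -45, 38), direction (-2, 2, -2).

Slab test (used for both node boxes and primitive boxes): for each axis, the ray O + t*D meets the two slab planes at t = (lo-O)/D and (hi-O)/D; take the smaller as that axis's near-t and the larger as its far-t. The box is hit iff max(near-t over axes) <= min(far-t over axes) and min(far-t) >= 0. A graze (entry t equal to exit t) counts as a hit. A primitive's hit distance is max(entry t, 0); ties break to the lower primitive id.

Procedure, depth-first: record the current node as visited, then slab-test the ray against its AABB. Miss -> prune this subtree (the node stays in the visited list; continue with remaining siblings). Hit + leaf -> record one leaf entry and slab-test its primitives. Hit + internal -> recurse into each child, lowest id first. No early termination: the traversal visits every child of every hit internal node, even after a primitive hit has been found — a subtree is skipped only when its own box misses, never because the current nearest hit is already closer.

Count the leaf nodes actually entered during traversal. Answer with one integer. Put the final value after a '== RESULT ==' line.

Traverse from the root:
N0 x:[15/2,29] y:[13,31] z:[19/2,29] -> hit [13,29], descend [4, 6, 8, 12]
  N4 x:[17,29] y:[13,24] z:[23,29] -> hit [23,24], descend [5, 10]
    N5 x:[17,51/2] y:[13,37/2] z:[27,29] -> miss, prune
    N10 x:[55/2,29] y:[14,24] z:[23,28] -> miss, prune
  N6 x:[19,28] y:[18,31] z:[29/2,43/2] -> hit [19,43/2], descend [1, 3, 7]
    N1 x:[55/2,28] y:[18,41/2] z:[16,35/2] -> miss, prune
    N3 x:[43/2,24] y:[23,31] z:[29/2,17] -> miss, prune
    N7 x:[19,22] y:[39/2,41/2] z:[37/2,43/2] -> hit [39/2,41/2] leaf, test {P7@t=20, P14@t=39/2}
  N8 x:[15/2,18] y:[17,31] z:[19/2,22] -> hit [17,18], descend [2, 11, 15]
    N2 x:[23/2,18] y:[29,31] z:[25/2,22] -> miss, prune
    N11 x:[15/2,15] y:[20,23] z:[19/2,12] -> miss, prune
    N15 x:[15,17] y:[17,20] z:[29/2,31/2] -> miss, prune
  N12 x:[19/2,33/2] y:[13,23] z:[20,51/2] -> miss, prune

Summary -> nodes [0, 4, 5, 10, 6, 1, 3, 7, 8, 2, 11, 15, 12]; box-tests=13; leaf-entries=1; first=P14

== RESULT ==
1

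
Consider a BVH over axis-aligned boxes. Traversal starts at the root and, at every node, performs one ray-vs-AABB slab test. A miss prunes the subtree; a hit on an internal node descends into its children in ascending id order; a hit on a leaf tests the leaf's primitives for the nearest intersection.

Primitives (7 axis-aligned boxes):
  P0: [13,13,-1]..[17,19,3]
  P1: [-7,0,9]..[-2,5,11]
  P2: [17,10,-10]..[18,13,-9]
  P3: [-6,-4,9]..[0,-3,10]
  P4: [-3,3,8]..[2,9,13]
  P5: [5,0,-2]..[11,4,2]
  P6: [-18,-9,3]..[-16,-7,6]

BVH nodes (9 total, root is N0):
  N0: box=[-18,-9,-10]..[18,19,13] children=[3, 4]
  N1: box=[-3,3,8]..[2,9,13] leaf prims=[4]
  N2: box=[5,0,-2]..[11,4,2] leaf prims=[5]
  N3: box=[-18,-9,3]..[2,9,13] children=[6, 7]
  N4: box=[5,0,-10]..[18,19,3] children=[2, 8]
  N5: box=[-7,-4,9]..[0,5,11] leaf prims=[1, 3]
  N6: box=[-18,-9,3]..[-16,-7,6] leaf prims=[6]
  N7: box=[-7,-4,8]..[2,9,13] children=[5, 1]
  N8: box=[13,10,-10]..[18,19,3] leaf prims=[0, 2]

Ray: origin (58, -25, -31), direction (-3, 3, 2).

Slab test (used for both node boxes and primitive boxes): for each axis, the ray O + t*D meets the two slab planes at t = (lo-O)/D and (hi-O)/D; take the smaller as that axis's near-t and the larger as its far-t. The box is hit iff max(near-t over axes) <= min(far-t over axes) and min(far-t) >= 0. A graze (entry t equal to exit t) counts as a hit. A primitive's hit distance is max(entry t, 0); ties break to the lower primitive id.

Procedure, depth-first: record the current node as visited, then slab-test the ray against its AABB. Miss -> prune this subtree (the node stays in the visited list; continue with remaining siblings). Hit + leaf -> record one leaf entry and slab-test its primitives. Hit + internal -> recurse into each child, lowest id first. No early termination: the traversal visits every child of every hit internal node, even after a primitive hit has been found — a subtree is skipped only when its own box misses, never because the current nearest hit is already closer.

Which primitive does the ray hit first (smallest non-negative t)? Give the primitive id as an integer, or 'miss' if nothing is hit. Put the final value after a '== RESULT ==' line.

Trace the traversal:
N0 x:[40/3,76/3] y:[16/3,44/3] z:[21/2,22] -> hit [40/3,44/3], descend [3, 4]
  N3 x:[56/3,76/3] y:[16/3,34/3] z:[17,22] -> miss, prune
  N4 x:[40/3,53/3] y:[25/3,44/3] z:[21/2,17] -> hit [40/3,44/3], descend [2, 8]
    N2 x:[47/3,53/3] y:[25/3,29/3] z:[29/2,33/2] -> miss, prune
    N8 x:[40/3,15] y:[35/3,44/3] z:[21/2,17] -> hit [40/3,44/3] leaf, test {P0(miss), P2(miss)}

5 AABB tests over nodes [0, 3, 4, 2, 8]; 1 leaf entered; closest miss.

== RESULT ==
miss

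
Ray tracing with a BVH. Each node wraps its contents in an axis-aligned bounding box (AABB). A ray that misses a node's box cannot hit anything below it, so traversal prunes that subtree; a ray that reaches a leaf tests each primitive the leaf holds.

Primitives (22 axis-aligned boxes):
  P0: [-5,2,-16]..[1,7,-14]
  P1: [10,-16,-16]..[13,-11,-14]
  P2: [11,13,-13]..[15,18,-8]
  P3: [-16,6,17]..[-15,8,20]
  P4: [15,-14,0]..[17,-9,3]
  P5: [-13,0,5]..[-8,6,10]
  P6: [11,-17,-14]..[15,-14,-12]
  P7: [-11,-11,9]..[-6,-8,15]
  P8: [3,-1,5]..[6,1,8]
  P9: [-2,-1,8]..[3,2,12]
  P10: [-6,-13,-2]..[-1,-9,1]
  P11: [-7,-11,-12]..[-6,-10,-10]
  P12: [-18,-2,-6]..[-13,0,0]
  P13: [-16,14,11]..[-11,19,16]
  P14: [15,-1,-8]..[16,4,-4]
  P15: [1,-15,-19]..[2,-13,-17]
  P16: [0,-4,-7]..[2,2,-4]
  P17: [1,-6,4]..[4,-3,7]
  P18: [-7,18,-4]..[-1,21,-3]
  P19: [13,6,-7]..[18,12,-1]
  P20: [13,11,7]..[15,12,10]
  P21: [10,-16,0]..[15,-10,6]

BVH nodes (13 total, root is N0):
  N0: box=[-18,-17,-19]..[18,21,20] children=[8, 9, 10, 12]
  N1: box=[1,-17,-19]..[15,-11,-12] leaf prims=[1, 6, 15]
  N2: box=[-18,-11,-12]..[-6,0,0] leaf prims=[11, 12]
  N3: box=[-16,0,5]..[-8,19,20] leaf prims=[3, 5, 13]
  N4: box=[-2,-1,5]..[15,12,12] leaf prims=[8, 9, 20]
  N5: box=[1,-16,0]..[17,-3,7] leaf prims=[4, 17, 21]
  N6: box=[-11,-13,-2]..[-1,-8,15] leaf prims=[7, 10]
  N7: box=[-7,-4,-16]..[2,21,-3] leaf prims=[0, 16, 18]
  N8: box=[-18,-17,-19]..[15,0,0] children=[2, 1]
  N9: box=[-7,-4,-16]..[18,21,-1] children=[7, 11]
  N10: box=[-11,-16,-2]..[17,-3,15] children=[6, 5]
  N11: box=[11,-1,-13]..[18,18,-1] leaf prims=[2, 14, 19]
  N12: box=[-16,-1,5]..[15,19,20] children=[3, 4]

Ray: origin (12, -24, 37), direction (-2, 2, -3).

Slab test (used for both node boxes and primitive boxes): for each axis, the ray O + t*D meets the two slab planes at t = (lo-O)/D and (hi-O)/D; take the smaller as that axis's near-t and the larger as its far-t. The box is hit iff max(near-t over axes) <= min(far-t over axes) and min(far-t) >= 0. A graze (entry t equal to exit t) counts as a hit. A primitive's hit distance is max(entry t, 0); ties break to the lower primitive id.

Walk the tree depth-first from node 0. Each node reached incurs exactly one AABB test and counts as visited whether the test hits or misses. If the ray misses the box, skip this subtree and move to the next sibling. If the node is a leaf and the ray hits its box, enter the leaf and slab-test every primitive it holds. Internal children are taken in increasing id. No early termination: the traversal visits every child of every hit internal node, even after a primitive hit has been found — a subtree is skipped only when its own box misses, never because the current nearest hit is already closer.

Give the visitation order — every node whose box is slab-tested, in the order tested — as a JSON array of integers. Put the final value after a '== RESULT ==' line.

Traverse from the root:
N0 x:[-3,15] y:[7/2,45/2] z:[17/3,56/3] -> hit [17/3,15], descend [8, 9, 10, 12]
  N8 x:[-3/2,15] y:[7/2,12] z:[37/3,56/3] -> miss, prune
  N9 x:[-3,19/2] y:[10,45/2] z:[38/3,53/3] -> miss, prune
  N10 x:[-5/2,23/2] y:[4,21/2] z:[22/3,13] -> hit [22/3,21/2], descend [5, 6]
    N5 x:[-5/2,11/2] y:[4,21/2] z:[10,37/3] -> miss, prune
    N6 x:[13/2,23/2] y:[11/2,8] z:[22/3,13] -> hit [22/3,8] leaf, test {P7(miss), P10(miss)}
  N12 x:[-3/2,14] y:[23/2,43/2] z:[17/3,32/3] -> miss, prune

order=[0, 8, 9, 10, 5, 6, 12]  |boxes|=7  |leaves|=1  hit=miss

== RESULT ==
[0, 8, 9, 10, 5, 6, 12]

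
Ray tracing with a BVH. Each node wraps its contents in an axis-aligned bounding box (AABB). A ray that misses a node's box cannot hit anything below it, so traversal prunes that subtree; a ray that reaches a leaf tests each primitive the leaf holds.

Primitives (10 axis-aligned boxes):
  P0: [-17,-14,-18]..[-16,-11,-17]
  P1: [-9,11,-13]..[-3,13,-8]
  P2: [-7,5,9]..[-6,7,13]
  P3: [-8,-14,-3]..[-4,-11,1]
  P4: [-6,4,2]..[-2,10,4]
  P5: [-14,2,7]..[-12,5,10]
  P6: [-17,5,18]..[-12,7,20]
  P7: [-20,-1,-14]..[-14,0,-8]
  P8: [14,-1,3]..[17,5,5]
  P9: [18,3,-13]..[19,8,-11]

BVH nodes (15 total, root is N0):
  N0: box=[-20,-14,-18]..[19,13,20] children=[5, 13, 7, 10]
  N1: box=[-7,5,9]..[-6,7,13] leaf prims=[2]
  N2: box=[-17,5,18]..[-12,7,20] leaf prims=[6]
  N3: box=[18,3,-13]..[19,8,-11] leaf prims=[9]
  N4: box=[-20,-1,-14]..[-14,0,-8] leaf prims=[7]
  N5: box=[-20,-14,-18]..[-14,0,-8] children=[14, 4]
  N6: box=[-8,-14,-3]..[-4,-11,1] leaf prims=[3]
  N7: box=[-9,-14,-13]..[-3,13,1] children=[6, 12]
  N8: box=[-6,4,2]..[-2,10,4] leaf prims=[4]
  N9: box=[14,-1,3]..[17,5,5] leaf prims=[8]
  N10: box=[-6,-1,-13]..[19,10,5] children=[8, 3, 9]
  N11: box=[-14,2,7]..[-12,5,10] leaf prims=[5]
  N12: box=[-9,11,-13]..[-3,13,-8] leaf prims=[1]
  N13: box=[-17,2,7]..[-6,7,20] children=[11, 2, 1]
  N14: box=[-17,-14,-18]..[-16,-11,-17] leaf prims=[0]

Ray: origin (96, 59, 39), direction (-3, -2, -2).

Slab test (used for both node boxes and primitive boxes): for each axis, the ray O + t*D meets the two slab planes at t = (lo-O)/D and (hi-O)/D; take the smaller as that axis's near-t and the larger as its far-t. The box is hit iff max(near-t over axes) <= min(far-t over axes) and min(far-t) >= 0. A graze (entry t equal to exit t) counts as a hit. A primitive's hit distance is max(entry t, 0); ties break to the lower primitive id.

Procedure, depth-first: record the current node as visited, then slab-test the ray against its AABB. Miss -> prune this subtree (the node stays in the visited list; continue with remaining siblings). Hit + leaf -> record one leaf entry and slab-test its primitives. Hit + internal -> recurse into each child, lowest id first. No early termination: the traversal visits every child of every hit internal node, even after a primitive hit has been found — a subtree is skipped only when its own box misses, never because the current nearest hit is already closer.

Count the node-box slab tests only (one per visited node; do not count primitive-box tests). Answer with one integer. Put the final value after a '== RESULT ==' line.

Trace the traversal:
N0 x:[77/3,116/3] y:[23,73/2] z:[19/2,57/2] -> hit [77/3,57/2], descend [5, 7, 10, 13]
  N5 x:[110/3,116/3] y:[59/2,73/2] z:[47/2,57/2] -> miss, prune
  N7 x:[33,35] y:[23,73/2] z:[19,26] -> miss, prune
  N10 x:[77/3,34] y:[49/2,30] z:[17,26] -> hit [77/3,26], descend [3, 8, 9]
    N3 x:[77/3,26] y:[51/2,28] z:[25,26] -> hit [77/3,26] leaf, test {P9@t=77/3}
    N8 x:[98/3,34] y:[49/2,55/2] z:[35/2,37/2] -> miss, prune
    N9 x:[79/3,82/3] y:[27,30] z:[17,18] -> miss, prune
  N13 x:[34,113/3] y:[26,57/2] z:[19/2,16] -> miss, prune

Summary -> nodes [0, 5, 7, 10, 3, 8, 9, 13]; box-tests=8; leaf-entries=1; first=P9

== RESULT ==
8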